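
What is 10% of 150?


Convert percentage to decimal:
10% = 0.1
Multiply:
150 x 0.1 = 15

15


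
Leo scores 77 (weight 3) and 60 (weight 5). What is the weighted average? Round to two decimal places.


Weighted sum:
3 x 77 + 5 x 60 = 531
Total weight:
3 + 5 = 8
Weighted average:
531 / 8 = 66.375 ≈ 66.38

66.38


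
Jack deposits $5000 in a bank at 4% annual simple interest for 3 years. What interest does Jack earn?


Use the formula I = P x R x T / 100
P x R x T = 5000 x 4 x 3 = 60000
I = 60000 / 100 = $600

$600


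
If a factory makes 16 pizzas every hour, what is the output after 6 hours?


Production rate: 16 pizzas per hour
Time: 6 hours
Total: 16 x 6 = 96 pizzas

96 pizzas


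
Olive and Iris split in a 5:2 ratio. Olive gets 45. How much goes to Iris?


Find the multiplier:
45 / 5 = 9
Apply to Iris's share:
2 x 9 = 18

18


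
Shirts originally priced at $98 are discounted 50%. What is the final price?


Calculate the discount amount:
50% of $98 = $49
Subtract from original:
$98 - $49 = $49

$49


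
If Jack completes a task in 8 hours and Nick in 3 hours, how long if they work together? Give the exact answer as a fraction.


Jack's rate: 1/8 of the job per hour
Nick's rate: 1/3 of the job per hour
Combined rate: 1/8 + 1/3 = 11/24 per hour
Time = 1 / (11/24) = 24/11 hours (≈ 2.18 hours)

24/11 hours


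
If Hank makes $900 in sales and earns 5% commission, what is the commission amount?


Convert rate to decimal:
5% = 0.05
Multiply by sales:
$900 x 0.05 = $45

$45


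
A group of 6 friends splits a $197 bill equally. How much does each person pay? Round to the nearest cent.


Total bill: $197
Number of people: 6
Each pays: $197 / 6 = $32.8333... ≈ $32.83

$32.83


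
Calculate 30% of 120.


Convert percentage to decimal:
30% = 0.3
Multiply:
120 x 0.3 = 36

36


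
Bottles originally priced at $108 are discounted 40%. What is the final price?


Calculate the discount amount:
40% of $108 = $43.20
Subtract from original:
$108 - $43.20 = $64.80

$64.80


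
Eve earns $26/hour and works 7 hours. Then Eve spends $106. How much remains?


Calculate earnings:
7 x $26 = $182
Subtract spending:
$182 - $106 = $76

$76


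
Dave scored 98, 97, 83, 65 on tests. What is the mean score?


Add the scores:
98 + 97 + 83 + 65 = 343
Divide by the number of tests:
343 / 4 = 85.75

85.75


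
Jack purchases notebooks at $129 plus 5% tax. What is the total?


Calculate the tax:
5% of $129 = $6.45
Add tax to price:
$129 + $6.45 = $135.45

$135.45


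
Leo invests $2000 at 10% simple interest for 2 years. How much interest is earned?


Use the formula I = P x R x T / 100
P x R x T = 2000 x 10 x 2 = 40000
I = 40000 / 100 = $400

$400


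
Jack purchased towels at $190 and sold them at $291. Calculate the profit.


Selling price = $291
Cost price = $190
Profit = selling price - cost price:
Profit = $291 - $190 = $101

$101


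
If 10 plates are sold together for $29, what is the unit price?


Total cost: $29
Number of items: 10
Unit price: $29 / 10 = $2.90

$2.90


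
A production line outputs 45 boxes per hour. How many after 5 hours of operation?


Production rate: 45 boxes per hour
Time: 5 hours
Total: 45 x 5 = 225 boxes

225 boxes


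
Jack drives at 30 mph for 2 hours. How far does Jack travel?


Use the formula: distance = speed x time
Speed = 30 mph, Time = 2 hours
30 x 2 = 60 miles

60 miles


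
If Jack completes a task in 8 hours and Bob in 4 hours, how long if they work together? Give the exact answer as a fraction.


Jack's rate: 1/8 of the job per hour
Bob's rate: 1/4 of the job per hour
Combined rate: 1/8 + 1/4 = 3/8 per hour
Time = 1 / (3/8) = 8/3 hours (≈ 2.67 hours)

8/3 hours


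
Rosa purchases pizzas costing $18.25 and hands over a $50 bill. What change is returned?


Start with the amount paid:
$50
Subtract the price:
$50 - $18.25 = $31.75

$31.75


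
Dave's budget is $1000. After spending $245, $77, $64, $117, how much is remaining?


Add up expenses:
$245 + $77 + $64 + $117 = $503
Subtract from budget:
$1000 - $503 = $497

$497


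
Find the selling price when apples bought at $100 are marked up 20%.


Calculate the markup amount:
20% of $100 = $20
Add to cost:
$100 + $20 = $120

$120


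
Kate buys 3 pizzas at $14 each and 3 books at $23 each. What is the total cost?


Cost of pizzas:
3 x $14 = $42
Cost of books:
3 x $23 = $69
Add both:
$42 + $69 = $111

$111


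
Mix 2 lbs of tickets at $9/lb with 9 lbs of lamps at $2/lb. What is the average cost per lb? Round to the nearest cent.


Cost of tickets:
2 x $9 = $18
Cost of lamps:
9 x $2 = $18
Total cost: $18 + $18 = $36
Total weight: 11 lbs
Average: $36 / 11 = $3.2727... ≈ $3.27/lb

$3.27/lb


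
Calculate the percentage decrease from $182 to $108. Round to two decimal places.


Find the absolute change:
|108 - 182| = 74
Divide by original and multiply by 100:
74 / 182 x 100 = 40.6593...% ≈ 40.66%

40.66%


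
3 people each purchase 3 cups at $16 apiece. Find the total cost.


Cost per person:
3 x $16 = $48
Group total:
3 x $48 = $144

$144


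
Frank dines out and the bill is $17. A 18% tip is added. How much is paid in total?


Calculate the tip:
18% of $17 = $3.06
Add tip to meal cost:
$17 + $3.06 = $20.06

$20.06


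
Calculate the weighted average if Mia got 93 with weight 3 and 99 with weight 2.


Weighted sum:
3 x 93 + 2 x 99 = 477
Total weight:
3 + 2 = 5
Weighted average:
477 / 5 = 95.4

95.4


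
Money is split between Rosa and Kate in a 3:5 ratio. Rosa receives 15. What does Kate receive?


Find the multiplier:
15 / 3 = 5
Apply to Kate's share:
5 x 5 = 25

25


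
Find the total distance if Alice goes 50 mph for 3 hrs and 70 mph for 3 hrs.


Leg 1 distance:
50 x 3 = 150 miles
Leg 2 distance:
70 x 3 = 210 miles
Total distance:
150 + 210 = 360 miles

360 miles


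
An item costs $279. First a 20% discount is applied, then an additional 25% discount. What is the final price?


First discount:
20% of $279 = $55.80
Price after first discount:
$279 - $55.80 = $223.20
Second discount:
25% of $223.20 = $55.80
Final price:
$223.20 - $55.80 = $167.40

$167.40


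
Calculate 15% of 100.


Convert percentage to decimal:
15% = 0.15
Multiply:
100 x 0.15 = 15

15


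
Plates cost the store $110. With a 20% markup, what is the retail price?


Calculate the markup amount:
20% of $110 = $22
Add to cost:
$110 + $22 = $132

$132


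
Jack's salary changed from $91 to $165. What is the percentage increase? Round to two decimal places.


Find the absolute change:
|165 - 91| = 74
Divide by original and multiply by 100:
74 / 91 x 100 = 81.3186...% ≈ 81.32%

81.32%


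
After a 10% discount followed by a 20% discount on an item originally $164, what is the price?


First discount:
10% of $164 = $16.40
Price after first discount:
$164 - $16.40 = $147.60
Second discount:
20% of $147.60 = $29.52
Final price:
$147.60 - $29.52 = $118.08

$118.08


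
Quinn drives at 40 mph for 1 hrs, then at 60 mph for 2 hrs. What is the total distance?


Leg 1 distance:
40 x 1 = 40 miles
Leg 2 distance:
60 x 2 = 120 miles
Total distance:
40 + 120 = 160 miles

160 miles


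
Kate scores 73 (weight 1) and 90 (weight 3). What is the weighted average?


Weighted sum:
1 x 73 + 3 x 90 = 343
Total weight:
1 + 3 = 4
Weighted average:
343 / 4 = 85.75

85.75


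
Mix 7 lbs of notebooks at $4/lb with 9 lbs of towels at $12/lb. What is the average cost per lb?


Cost of notebooks:
7 x $4 = $28
Cost of towels:
9 x $12 = $108
Total cost: $28 + $108 = $136
Total weight: 16 lbs
Average: $136 / 16 = $8.50/lb

$8.50/lb


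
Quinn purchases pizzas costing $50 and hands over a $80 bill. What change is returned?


Start with the amount paid:
$80
Subtract the price:
$80 - $50 = $30

$30


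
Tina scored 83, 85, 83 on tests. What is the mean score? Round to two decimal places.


Add the scores:
83 + 85 + 83 = 251
Divide by the number of tests:
251 / 3 = 83.6666... ≈ 83.67

83.67


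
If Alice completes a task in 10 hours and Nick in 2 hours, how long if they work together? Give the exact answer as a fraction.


Alice's rate: 1/10 of the job per hour
Nick's rate: 1/2 of the job per hour
Combined rate: 1/10 + 1/2 = 3/5 per hour
Time = 1 / (3/5) = 5/3 hours (≈ 1.67 hours)

5/3 hours


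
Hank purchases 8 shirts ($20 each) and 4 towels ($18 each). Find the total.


Cost of shirts:
8 x $20 = $160
Cost of towels:
4 x $18 = $72
Add both:
$160 + $72 = $232

$232


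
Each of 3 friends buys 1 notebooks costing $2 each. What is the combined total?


Cost per person:
1 x $2 = $2
Group total:
3 x $2 = $6

$6


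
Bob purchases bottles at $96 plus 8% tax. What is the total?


Calculate the tax:
8% of $96 = $7.68
Add tax to price:
$96 + $7.68 = $103.68

$103.68


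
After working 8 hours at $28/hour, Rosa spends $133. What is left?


Calculate earnings:
8 x $28 = $224
Subtract spending:
$224 - $133 = $91

$91


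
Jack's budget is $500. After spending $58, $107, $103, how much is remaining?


Add up expenses:
$58 + $107 + $103 = $268
Subtract from budget:
$500 - $268 = $232

$232


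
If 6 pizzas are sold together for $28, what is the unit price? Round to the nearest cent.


Total cost: $28
Number of items: 6
Unit price: $28 / 6 = $4.6666... ≈ $4.67

$4.67


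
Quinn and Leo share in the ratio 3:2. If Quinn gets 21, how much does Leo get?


Find the multiplier:
21 / 3 = 7
Apply to Leo's share:
2 x 7 = 14

14


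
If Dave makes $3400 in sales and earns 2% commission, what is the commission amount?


Convert rate to decimal:
2% = 0.02
Multiply by sales:
$3400 x 0.02 = $68

$68


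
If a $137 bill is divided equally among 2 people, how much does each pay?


Total bill: $137
Number of people: 2
Each pays: $137 / 2 = $68.50

$68.50


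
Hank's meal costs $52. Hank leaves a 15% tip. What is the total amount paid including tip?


Calculate the tip:
15% of $52 = $7.80
Add tip to meal cost:
$52 + $7.80 = $59.80

$59.80


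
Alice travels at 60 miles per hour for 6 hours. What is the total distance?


Use the formula: distance = speed x time
Speed = 60 mph, Time = 6 hours
60 x 6 = 360 miles

360 miles


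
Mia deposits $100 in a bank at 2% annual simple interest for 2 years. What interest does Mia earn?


Use the formula I = P x R x T / 100
P x R x T = 100 x 2 x 2 = 400
I = 400 / 100 = $4

$4


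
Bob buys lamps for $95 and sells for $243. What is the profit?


Selling price = $243
Cost price = $95
Profit = selling price - cost price:
Profit = $243 - $95 = $148

$148


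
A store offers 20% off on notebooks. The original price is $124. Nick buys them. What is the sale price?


Calculate the discount amount:
20% of $124 = $24.80
Subtract from original:
$124 - $24.80 = $99.20

$99.20


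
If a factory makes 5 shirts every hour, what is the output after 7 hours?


Production rate: 5 shirts per hour
Time: 7 hours
Total: 5 x 7 = 35 shirts

35 shirts


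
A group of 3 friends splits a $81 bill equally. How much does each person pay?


Total bill: $81
Number of people: 3
Each pays: $81 / 3 = $27

$27


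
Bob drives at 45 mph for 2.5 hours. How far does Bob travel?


Use the formula: distance = speed x time
Speed = 45 mph, Time = 2.5 hours
45 x 2.5 = 112.5 miles

112.5 miles


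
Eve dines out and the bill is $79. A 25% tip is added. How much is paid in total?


Calculate the tip:
25% of $79 = $19.75
Add tip to meal cost:
$79 + $19.75 = $98.75

$98.75


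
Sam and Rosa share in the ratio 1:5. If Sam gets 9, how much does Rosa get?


Find the multiplier:
9 / 1 = 9
Apply to Rosa's share:
5 x 9 = 45

45


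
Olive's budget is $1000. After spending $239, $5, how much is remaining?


Add up expenses:
$239 + $5 = $244
Subtract from budget:
$1000 - $244 = $756

$756


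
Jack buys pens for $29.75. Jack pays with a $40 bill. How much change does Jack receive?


Start with the amount paid:
$40
Subtract the price:
$40 - $29.75 = $10.25

$10.25


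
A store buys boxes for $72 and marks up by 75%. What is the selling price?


Calculate the markup amount:
75% of $72 = $54
Add to cost:
$72 + $54 = $126

$126


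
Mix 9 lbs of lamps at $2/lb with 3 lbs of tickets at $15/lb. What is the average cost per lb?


Cost of lamps:
9 x $2 = $18
Cost of tickets:
3 x $15 = $45
Total cost: $18 + $45 = $63
Total weight: 12 lbs
Average: $63 / 12 = $5.25/lb

$5.25/lb


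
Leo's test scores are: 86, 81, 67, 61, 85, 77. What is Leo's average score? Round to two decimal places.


Add the scores:
86 + 81 + 67 + 61 + 85 + 77 = 457
Divide by the number of tests:
457 / 6 = 76.1666... ≈ 76.17

76.17


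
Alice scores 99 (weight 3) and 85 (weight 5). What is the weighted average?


Weighted sum:
3 x 99 + 5 x 85 = 722
Total weight:
3 + 5 = 8
Weighted average:
722 / 8 = 90.25

90.25


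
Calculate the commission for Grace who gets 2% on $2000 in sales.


Convert rate to decimal:
2% = 0.02
Multiply by sales:
$2000 x 0.02 = $40

$40


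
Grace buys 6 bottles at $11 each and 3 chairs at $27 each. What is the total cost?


Cost of bottles:
6 x $11 = $66
Cost of chairs:
3 x $27 = $81
Add both:
$66 + $81 = $147

$147


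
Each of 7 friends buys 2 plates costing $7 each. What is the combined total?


Cost per person:
2 x $7 = $14
Group total:
7 x $14 = $98

$98


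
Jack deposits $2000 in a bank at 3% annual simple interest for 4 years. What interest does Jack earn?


Use the formula I = P x R x T / 100
P x R x T = 2000 x 3 x 4 = 24000
I = 24000 / 100 = $240

$240


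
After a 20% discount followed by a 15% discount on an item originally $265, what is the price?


First discount:
20% of $265 = $53
Price after first discount:
$265 - $53 = $212
Second discount:
15% of $212 = $31.80
Final price:
$212 - $31.80 = $180.20

$180.20


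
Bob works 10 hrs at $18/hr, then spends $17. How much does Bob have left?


Calculate earnings:
10 x $18 = $180
Subtract spending:
$180 - $17 = $163

$163


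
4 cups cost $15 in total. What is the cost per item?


Total cost: $15
Number of items: 4
Unit price: $15 / 4 = $3.75

$3.75


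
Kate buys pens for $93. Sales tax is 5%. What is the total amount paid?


Calculate the tax:
5% of $93 = $4.65
Add tax to price:
$93 + $4.65 = $97.65

$97.65


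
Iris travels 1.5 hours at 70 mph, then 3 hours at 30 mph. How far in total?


Leg 1 distance:
70 x 1.5 = 105 miles
Leg 2 distance:
30 x 3 = 90 miles
Total distance:
105 + 90 = 195 miles

195 miles


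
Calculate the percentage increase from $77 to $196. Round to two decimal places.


Find the absolute change:
|196 - 77| = 119
Divide by original and multiply by 100:
119 / 77 x 100 = 154.5454...% ≈ 154.55%

154.55%


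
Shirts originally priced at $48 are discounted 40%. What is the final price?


Calculate the discount amount:
40% of $48 = $19.20
Subtract from original:
$48 - $19.20 = $28.80

$28.80


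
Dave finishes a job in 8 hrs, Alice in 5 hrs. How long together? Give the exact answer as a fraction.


Dave's rate: 1/8 of the job per hour
Alice's rate: 1/5 of the job per hour
Combined rate: 1/8 + 1/5 = 13/40 per hour
Time = 1 / (13/40) = 40/13 hours (≈ 3.08 hours)

40/13 hours


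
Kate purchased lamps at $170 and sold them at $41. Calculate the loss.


Selling price = $41
Cost price = $170
Loss = cost price - selling price:
Loss = $170 - $41 = $129

$129


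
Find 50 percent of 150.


Convert percentage to decimal:
50% = 0.5
Multiply:
150 x 0.5 = 75

75


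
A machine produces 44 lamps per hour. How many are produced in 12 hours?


Production rate: 44 lamps per hour
Time: 12 hours
Total: 44 x 12 = 528 lamps

528 lamps


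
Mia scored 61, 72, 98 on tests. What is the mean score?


Add the scores:
61 + 72 + 98 = 231
Divide by the number of tests:
231 / 3 = 77

77


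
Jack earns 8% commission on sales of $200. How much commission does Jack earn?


Convert rate to decimal:
8% = 0.08
Multiply by sales:
$200 x 0.08 = $16

$16


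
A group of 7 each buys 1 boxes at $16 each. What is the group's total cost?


Cost per person:
1 x $16 = $16
Group total:
7 x $16 = $112

$112


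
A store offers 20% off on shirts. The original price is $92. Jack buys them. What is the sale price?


Calculate the discount amount:
20% of $92 = $18.40
Subtract from original:
$92 - $18.40 = $73.60

$73.60


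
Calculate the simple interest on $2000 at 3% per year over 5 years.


Use the formula I = P x R x T / 100
P x R x T = 2000 x 3 x 5 = 30000
I = 30000 / 100 = $300

$300


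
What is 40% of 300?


Convert percentage to decimal:
40% = 0.4
Multiply:
300 x 0.4 = 120

120


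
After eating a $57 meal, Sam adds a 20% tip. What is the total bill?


Calculate the tip:
20% of $57 = $11.40
Add tip to meal cost:
$57 + $11.40 = $68.40

$68.40


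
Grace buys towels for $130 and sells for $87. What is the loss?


Selling price = $87
Cost price = $130
Loss = cost price - selling price:
Loss = $130 - $87 = $43

$43


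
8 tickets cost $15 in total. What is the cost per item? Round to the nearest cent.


Total cost: $15
Number of items: 8
Unit price: $15 / 8 = $1.875 ≈ $1.88

$1.88


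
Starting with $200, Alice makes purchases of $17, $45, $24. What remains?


Add up expenses:
$17 + $45 + $24 = $86
Subtract from budget:
$200 - $86 = $114

$114


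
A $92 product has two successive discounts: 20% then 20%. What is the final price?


First discount:
20% of $92 = $18.40
Price after first discount:
$92 - $18.40 = $73.60
Second discount:
20% of $73.60 = $14.72
Final price:
$73.60 - $14.72 = $58.88

$58.88


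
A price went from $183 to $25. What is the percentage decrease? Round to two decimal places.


Find the absolute change:
|25 - 183| = 158
Divide by original and multiply by 100:
158 / 183 x 100 = 86.3387...% ≈ 86.34%

86.34%


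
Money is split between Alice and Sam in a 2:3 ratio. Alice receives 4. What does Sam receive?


Find the multiplier:
4 / 2 = 2
Apply to Sam's share:
3 x 2 = 6

6


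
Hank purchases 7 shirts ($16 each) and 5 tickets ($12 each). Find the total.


Cost of shirts:
7 x $16 = $112
Cost of tickets:
5 x $12 = $60
Add both:
$112 + $60 = $172

$172


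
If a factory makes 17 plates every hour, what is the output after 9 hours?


Production rate: 17 plates per hour
Time: 9 hours
Total: 17 x 9 = 153 plates

153 plates


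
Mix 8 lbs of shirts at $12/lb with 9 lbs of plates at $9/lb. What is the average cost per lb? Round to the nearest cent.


Cost of shirts:
8 x $12 = $96
Cost of plates:
9 x $9 = $81
Total cost: $96 + $81 = $177
Total weight: 17 lbs
Average: $177 / 17 = $10.4117... ≈ $10.41/lb

$10.41/lb


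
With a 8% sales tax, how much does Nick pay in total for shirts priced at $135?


Calculate the tax:
8% of $135 = $10.80
Add tax to price:
$135 + $10.80 = $145.80

$145.80


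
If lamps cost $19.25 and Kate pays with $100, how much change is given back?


Start with the amount paid:
$100
Subtract the price:
$100 - $19.25 = $80.75

$80.75


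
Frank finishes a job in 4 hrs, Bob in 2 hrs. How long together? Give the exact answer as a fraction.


Frank's rate: 1/4 of the job per hour
Bob's rate: 1/2 of the job per hour
Combined rate: 1/4 + 1/2 = 3/4 per hour
Time = 1 / (3/4) = 4/3 hours (≈ 1.33 hours)

4/3 hours


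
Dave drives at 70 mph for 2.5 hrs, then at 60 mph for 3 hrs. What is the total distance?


Leg 1 distance:
70 x 2.5 = 175 miles
Leg 2 distance:
60 x 3 = 180 miles
Total distance:
175 + 180 = 355 miles

355 miles


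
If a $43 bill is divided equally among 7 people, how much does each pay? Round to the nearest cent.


Total bill: $43
Number of people: 7
Each pays: $43 / 7 = $6.1428... ≈ $6.14

$6.14


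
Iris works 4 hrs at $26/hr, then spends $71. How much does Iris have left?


Calculate earnings:
4 x $26 = $104
Subtract spending:
$104 - $71 = $33

$33


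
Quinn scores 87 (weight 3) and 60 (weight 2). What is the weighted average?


Weighted sum:
3 x 87 + 2 x 60 = 381
Total weight:
3 + 2 = 5
Weighted average:
381 / 5 = 76.2

76.2


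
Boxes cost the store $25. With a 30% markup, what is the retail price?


Calculate the markup amount:
30% of $25 = $7.50
Add to cost:
$25 + $7.50 = $32.50

$32.50


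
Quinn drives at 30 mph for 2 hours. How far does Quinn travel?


Use the formula: distance = speed x time
Speed = 30 mph, Time = 2 hours
30 x 2 = 60 miles

60 miles


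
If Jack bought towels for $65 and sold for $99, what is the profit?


Selling price = $99
Cost price = $65
Profit = selling price - cost price:
Profit = $99 - $65 = $34

$34


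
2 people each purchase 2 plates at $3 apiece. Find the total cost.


Cost per person:
2 x $3 = $6
Group total:
2 x $6 = $12

$12


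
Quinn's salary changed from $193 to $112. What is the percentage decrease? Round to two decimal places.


Find the absolute change:
|112 - 193| = 81
Divide by original and multiply by 100:
81 / 193 x 100 = 41.9689...% ≈ 41.97%

41.97%


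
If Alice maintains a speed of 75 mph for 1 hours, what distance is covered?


Use the formula: distance = speed x time
Speed = 75 mph, Time = 1 hours
75 x 1 = 75 miles

75 miles


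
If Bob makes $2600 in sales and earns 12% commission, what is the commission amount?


Convert rate to decimal:
12% = 0.12
Multiply by sales:
$2600 x 0.12 = $312

$312


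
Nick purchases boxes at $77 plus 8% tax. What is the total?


Calculate the tax:
8% of $77 = $6.16
Add tax to price:
$77 + $6.16 = $83.16

$83.16


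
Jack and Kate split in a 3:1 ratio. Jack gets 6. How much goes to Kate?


Find the multiplier:
6 / 3 = 2
Apply to Kate's share:
1 x 2 = 2

2


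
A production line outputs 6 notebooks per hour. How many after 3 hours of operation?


Production rate: 6 notebooks per hour
Time: 3 hours
Total: 6 x 3 = 18 notebooks

18 notebooks


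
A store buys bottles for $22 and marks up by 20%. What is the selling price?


Calculate the markup amount:
20% of $22 = $4.40
Add to cost:
$22 + $4.40 = $26.40

$26.40


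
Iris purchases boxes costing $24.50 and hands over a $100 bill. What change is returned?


Start with the amount paid:
$100
Subtract the price:
$100 - $24.50 = $75.50

$75.50


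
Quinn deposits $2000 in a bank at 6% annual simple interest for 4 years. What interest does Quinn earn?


Use the formula I = P x R x T / 100
P x R x T = 2000 x 6 x 4 = 48000
I = 48000 / 100 = $480

$480


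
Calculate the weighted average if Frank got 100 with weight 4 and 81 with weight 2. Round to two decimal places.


Weighted sum:
4 x 100 + 2 x 81 = 562
Total weight:
4 + 2 = 6
Weighted average:
562 / 6 = 93.6666... ≈ 93.67

93.67


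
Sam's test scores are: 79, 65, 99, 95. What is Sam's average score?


Add the scores:
79 + 65 + 99 + 95 = 338
Divide by the number of tests:
338 / 4 = 84.5

84.5


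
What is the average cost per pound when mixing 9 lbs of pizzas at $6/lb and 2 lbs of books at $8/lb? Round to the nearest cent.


Cost of pizzas:
9 x $6 = $54
Cost of books:
2 x $8 = $16
Total cost: $54 + $16 = $70
Total weight: 11 lbs
Average: $70 / 11 = $6.3636... ≈ $6.36/lb

$6.36/lb


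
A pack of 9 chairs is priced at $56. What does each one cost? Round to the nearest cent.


Total cost: $56
Number of items: 9
Unit price: $56 / 9 = $6.2222... ≈ $6.22

$6.22


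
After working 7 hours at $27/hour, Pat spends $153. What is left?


Calculate earnings:
7 x $27 = $189
Subtract spending:
$189 - $153 = $36

$36


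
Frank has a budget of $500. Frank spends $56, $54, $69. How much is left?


Add up expenses:
$56 + $54 + $69 = $179
Subtract from budget:
$500 - $179 = $321

$321


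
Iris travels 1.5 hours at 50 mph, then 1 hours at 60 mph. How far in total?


Leg 1 distance:
50 x 1.5 = 75 miles
Leg 2 distance:
60 x 1 = 60 miles
Total distance:
75 + 60 = 135 miles

135 miles


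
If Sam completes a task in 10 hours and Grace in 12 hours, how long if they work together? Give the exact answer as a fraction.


Sam's rate: 1/10 of the job per hour
Grace's rate: 1/12 of the job per hour
Combined rate: 1/10 + 1/12 = 11/60 per hour
Time = 1 / (11/60) = 60/11 hours (≈ 5.45 hours)

60/11 hours


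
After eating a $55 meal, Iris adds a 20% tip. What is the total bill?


Calculate the tip:
20% of $55 = $11
Add tip to meal cost:
$55 + $11 = $66

$66


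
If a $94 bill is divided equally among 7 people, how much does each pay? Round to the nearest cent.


Total bill: $94
Number of people: 7
Each pays: $94 / 7 = $13.4285... ≈ $13.43

$13.43


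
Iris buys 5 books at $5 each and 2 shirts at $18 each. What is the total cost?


Cost of books:
5 x $5 = $25
Cost of shirts:
2 x $18 = $36
Add both:
$25 + $36 = $61

$61


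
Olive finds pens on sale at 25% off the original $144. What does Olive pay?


Calculate the discount amount:
25% of $144 = $36
Subtract from original:
$144 - $36 = $108

$108


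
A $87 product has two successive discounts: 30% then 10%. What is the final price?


First discount:
30% of $87 = $26.10
Price after first discount:
$87 - $26.10 = $60.90
Second discount:
10% of $60.90 = $6.09
Final price:
$60.90 - $6.09 = $54.81

$54.81


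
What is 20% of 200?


Convert percentage to decimal:
20% = 0.2
Multiply:
200 x 0.2 = 40

40


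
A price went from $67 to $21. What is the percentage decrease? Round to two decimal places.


Find the absolute change:
|21 - 67| = 46
Divide by original and multiply by 100:
46 / 67 x 100 = 68.6567...% ≈ 68.66%

68.66%


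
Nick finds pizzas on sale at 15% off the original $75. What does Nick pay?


Calculate the discount amount:
15% of $75 = $11.25
Subtract from original:
$75 - $11.25 = $63.75

$63.75


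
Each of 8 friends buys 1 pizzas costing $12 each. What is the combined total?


Cost per person:
1 x $12 = $12
Group total:
8 x $12 = $96

$96


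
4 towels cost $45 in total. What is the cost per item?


Total cost: $45
Number of items: 4
Unit price: $45 / 4 = $11.25

$11.25


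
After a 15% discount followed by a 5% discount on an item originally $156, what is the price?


First discount:
15% of $156 = $23.40
Price after first discount:
$156 - $23.40 = $132.60
Second discount:
5% of $132.60 = $6.63
Final price:
$132.60 - $6.63 = $125.97

$125.97


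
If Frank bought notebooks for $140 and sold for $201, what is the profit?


Selling price = $201
Cost price = $140
Profit = selling price - cost price:
Profit = $201 - $140 = $61

$61


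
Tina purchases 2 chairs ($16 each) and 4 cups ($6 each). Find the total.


Cost of chairs:
2 x $16 = $32
Cost of cups:
4 x $6 = $24
Add both:
$32 + $24 = $56

$56


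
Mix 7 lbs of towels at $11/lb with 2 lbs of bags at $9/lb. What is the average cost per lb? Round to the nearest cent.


Cost of towels:
7 x $11 = $77
Cost of bags:
2 x $9 = $18
Total cost: $77 + $18 = $95
Total weight: 9 lbs
Average: $95 / 9 = $10.5555... ≈ $10.56/lb

$10.56/lb


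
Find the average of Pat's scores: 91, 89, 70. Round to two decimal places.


Add the scores:
91 + 89 + 70 = 250
Divide by the number of tests:
250 / 3 = 83.3333... ≈ 83.33

83.33


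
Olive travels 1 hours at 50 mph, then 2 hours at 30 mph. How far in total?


Leg 1 distance:
50 x 1 = 50 miles
Leg 2 distance:
30 x 2 = 60 miles
Total distance:
50 + 60 = 110 miles

110 miles


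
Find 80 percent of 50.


Convert percentage to decimal:
80% = 0.8
Multiply:
50 x 0.8 = 40

40


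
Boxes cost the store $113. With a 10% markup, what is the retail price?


Calculate the markup amount:
10% of $113 = $11.30
Add to cost:
$113 + $11.30 = $124.30

$124.30


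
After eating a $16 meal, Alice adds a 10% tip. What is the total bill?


Calculate the tip:
10% of $16 = $1.60
Add tip to meal cost:
$16 + $1.60 = $17.60

$17.60


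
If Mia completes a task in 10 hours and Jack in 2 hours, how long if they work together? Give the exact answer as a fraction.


Mia's rate: 1/10 of the job per hour
Jack's rate: 1/2 of the job per hour
Combined rate: 1/10 + 1/2 = 3/5 per hour
Time = 1 / (3/5) = 5/3 hours (≈ 1.67 hours)

5/3 hours


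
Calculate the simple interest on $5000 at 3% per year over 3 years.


Use the formula I = P x R x T / 100
P x R x T = 5000 x 3 x 3 = 45000
I = 45000 / 100 = $450

$450


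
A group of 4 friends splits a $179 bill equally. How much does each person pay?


Total bill: $179
Number of people: 4
Each pays: $179 / 4 = $44.75

$44.75


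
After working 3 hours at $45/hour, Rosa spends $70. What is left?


Calculate earnings:
3 x $45 = $135
Subtract spending:
$135 - $70 = $65

$65


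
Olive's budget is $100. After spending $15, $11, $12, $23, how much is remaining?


Add up expenses:
$15 + $11 + $12 + $23 = $61
Subtract from budget:
$100 - $61 = $39

$39


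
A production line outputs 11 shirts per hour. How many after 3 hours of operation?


Production rate: 11 shirts per hour
Time: 3 hours
Total: 11 x 3 = 33 shirts

33 shirts


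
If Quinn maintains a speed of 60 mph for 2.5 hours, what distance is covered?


Use the formula: distance = speed x time
Speed = 60 mph, Time = 2.5 hours
60 x 2.5 = 150 miles

150 miles


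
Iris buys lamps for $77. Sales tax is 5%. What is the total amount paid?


Calculate the tax:
5% of $77 = $3.85
Add tax to price:
$77 + $3.85 = $80.85

$80.85


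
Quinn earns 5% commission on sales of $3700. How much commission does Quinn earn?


Convert rate to decimal:
5% = 0.05
Multiply by sales:
$3700 x 0.05 = $185

$185


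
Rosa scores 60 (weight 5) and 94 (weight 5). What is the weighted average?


Weighted sum:
5 x 60 + 5 x 94 = 770
Total weight:
5 + 5 = 10
Weighted average:
770 / 10 = 77

77


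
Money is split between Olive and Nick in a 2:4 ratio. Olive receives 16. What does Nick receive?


Find the multiplier:
16 / 2 = 8
Apply to Nick's share:
4 x 8 = 32

32


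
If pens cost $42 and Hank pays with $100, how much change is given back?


Start with the amount paid:
$100
Subtract the price:
$100 - $42 = $58

$58


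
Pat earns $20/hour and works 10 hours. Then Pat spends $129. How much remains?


Calculate earnings:
10 x $20 = $200
Subtract spending:
$200 - $129 = $71

$71


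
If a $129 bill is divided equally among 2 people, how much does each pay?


Total bill: $129
Number of people: 2
Each pays: $129 / 2 = $64.50

$64.50


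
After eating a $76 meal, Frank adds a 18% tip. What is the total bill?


Calculate the tip:
18% of $76 = $13.68
Add tip to meal cost:
$76 + $13.68 = $89.68

$89.68


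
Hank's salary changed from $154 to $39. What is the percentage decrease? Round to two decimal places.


Find the absolute change:
|39 - 154| = 115
Divide by original and multiply by 100:
115 / 154 x 100 = 74.6753...% ≈ 74.68%

74.68%


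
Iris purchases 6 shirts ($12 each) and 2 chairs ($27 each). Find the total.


Cost of shirts:
6 x $12 = $72
Cost of chairs:
2 x $27 = $54
Add both:
$72 + $54 = $126

$126


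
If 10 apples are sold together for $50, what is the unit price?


Total cost: $50
Number of items: 10
Unit price: $50 / 10 = $5

$5


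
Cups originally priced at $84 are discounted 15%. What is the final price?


Calculate the discount amount:
15% of $84 = $12.60
Subtract from original:
$84 - $12.60 = $71.40

$71.40


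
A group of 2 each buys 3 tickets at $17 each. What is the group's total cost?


Cost per person:
3 x $17 = $51
Group total:
2 x $51 = $102

$102


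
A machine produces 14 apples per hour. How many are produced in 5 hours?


Production rate: 14 apples per hour
Time: 5 hours
Total: 14 x 5 = 70 apples

70 apples


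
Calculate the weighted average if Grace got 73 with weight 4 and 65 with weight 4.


Weighted sum:
4 x 73 + 4 x 65 = 552
Total weight:
4 + 4 = 8
Weighted average:
552 / 8 = 69

69


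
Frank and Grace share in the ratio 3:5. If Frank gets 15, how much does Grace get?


Find the multiplier:
15 / 3 = 5
Apply to Grace's share:
5 x 5 = 25

25


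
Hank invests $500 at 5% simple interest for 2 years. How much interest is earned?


Use the formula I = P x R x T / 100
P x R x T = 500 x 5 x 2 = 5000
I = 5000 / 100 = $50

$50


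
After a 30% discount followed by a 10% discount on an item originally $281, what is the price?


First discount:
30% of $281 = $84.30
Price after first discount:
$281 - $84.30 = $196.70
Second discount:
10% of $196.70 = $19.67
Final price:
$196.70 - $19.67 = $177.03

$177.03


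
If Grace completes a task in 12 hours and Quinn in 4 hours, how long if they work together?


Grace's rate: 1/12 of the job per hour
Quinn's rate: 1/4 of the job per hour
Combined rate: 1/12 + 1/4 = 1/3 per hour
Time = 1 / (1/3) = 3 hours

3 hours


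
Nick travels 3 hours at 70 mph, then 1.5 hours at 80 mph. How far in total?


Leg 1 distance:
70 x 3 = 210 miles
Leg 2 distance:
80 x 1.5 = 120 miles
Total distance:
210 + 120 = 330 miles

330 miles


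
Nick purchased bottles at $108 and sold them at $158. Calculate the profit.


Selling price = $158
Cost price = $108
Profit = selling price - cost price:
Profit = $158 - $108 = $50

$50


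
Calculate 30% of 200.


Convert percentage to decimal:
30% = 0.3
Multiply:
200 x 0.3 = 60

60


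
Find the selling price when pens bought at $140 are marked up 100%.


Calculate the markup amount:
100% of $140 = $140
Add to cost:
$140 + $140 = $280

$280


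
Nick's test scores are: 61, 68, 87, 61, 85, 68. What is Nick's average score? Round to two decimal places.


Add the scores:
61 + 68 + 87 + 61 + 85 + 68 = 430
Divide by the number of tests:
430 / 6 = 71.6666... ≈ 71.67

71.67


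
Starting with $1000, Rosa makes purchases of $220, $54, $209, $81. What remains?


Add up expenses:
$220 + $54 + $209 + $81 = $564
Subtract from budget:
$1000 - $564 = $436

$436


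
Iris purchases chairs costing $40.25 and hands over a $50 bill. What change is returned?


Start with the amount paid:
$50
Subtract the price:
$50 - $40.25 = $9.75

$9.75


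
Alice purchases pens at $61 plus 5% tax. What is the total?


Calculate the tax:
5% of $61 = $3.05
Add tax to price:
$61 + $3.05 = $64.05

$64.05


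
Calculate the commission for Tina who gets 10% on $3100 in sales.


Convert rate to decimal:
10% = 0.1
Multiply by sales:
$3100 x 0.1 = $310

$310


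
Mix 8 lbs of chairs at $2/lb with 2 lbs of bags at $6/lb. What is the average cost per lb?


Cost of chairs:
8 x $2 = $16
Cost of bags:
2 x $6 = $12
Total cost: $16 + $12 = $28
Total weight: 10 lbs
Average: $28 / 10 = $2.80/lb

$2.80/lb


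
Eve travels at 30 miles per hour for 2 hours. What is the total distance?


Use the formula: distance = speed x time
Speed = 30 mph, Time = 2 hours
30 x 2 = 60 miles

60 miles


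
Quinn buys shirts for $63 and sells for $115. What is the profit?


Selling price = $115
Cost price = $63
Profit = selling price - cost price:
Profit = $115 - $63 = $52

$52


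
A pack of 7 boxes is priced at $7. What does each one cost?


Total cost: $7
Number of items: 7
Unit price: $7 / 7 = $1

$1


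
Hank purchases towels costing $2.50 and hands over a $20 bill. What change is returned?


Start with the amount paid:
$20
Subtract the price:
$20 - $2.50 = $17.50

$17.50


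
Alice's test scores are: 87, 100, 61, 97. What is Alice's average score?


Add the scores:
87 + 100 + 61 + 97 = 345
Divide by the number of tests:
345 / 4 = 86.25

86.25


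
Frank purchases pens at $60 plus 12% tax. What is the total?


Calculate the tax:
12% of $60 = $7.20
Add tax to price:
$60 + $7.20 = $67.20

$67.20


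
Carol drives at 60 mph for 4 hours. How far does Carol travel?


Use the formula: distance = speed x time
Speed = 60 mph, Time = 4 hours
60 x 4 = 240 miles

240 miles


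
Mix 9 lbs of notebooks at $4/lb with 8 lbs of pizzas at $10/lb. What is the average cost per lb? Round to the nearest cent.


Cost of notebooks:
9 x $4 = $36
Cost of pizzas:
8 x $10 = $80
Total cost: $36 + $80 = $116
Total weight: 17 lbs
Average: $116 / 17 = $6.8235... ≈ $6.82/lb

$6.82/lb


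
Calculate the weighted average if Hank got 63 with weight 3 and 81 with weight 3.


Weighted sum:
3 x 63 + 3 x 81 = 432
Total weight:
3 + 3 = 6
Weighted average:
432 / 6 = 72

72


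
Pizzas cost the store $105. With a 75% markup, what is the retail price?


Calculate the markup amount:
75% of $105 = $78.75
Add to cost:
$105 + $78.75 = $183.75

$183.75


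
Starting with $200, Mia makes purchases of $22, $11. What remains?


Add up expenses:
$22 + $11 = $33
Subtract from budget:
$200 - $33 = $167

$167


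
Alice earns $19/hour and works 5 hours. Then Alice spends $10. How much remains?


Calculate earnings:
5 x $19 = $95
Subtract spending:
$95 - $10 = $85

$85


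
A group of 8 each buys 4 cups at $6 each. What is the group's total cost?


Cost per person:
4 x $6 = $24
Group total:
8 x $24 = $192

$192


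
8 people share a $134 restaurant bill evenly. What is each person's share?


Total bill: $134
Number of people: 8
Each pays: $134 / 8 = $16.75

$16.75


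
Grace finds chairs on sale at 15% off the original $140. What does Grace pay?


Calculate the discount amount:
15% of $140 = $21
Subtract from original:
$140 - $21 = $119

$119


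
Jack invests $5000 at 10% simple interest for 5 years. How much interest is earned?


Use the formula I = P x R x T / 100
P x R x T = 5000 x 10 x 5 = 250000
I = 250000 / 100 = $2500

$2500


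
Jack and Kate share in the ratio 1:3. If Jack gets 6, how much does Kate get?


Find the multiplier:
6 / 1 = 6
Apply to Kate's share:
3 x 6 = 18

18


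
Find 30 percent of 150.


Convert percentage to decimal:
30% = 0.3
Multiply:
150 x 0.3 = 45

45


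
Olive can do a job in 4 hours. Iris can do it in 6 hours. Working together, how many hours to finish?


Olive's rate: 1/4 of the job per hour
Iris's rate: 1/6 of the job per hour
Combined rate: 1/4 + 1/6 = 5/12 per hour
Time = 1 / (5/12) = 12/5 = 2.4 hours

2.4 hours


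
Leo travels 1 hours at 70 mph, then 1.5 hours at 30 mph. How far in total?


Leg 1 distance:
70 x 1 = 70 miles
Leg 2 distance:
30 x 1.5 = 45 miles
Total distance:
70 + 45 = 115 miles

115 miles


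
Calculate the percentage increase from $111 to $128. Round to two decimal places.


Find the absolute change:
|128 - 111| = 17
Divide by original and multiply by 100:
17 / 111 x 100 = 15.3153...% ≈ 15.32%

15.32%


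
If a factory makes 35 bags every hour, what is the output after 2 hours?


Production rate: 35 bags per hour
Time: 2 hours
Total: 35 x 2 = 70 bags

70 bags


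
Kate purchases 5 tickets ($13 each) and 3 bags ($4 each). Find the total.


Cost of tickets:
5 x $13 = $65
Cost of bags:
3 x $4 = $12
Add both:
$65 + $12 = $77

$77


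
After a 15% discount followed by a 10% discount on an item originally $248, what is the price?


First discount:
15% of $248 = $37.20
Price after first discount:
$248 - $37.20 = $210.80
Second discount:
10% of $210.80 = $21.08
Final price:
$210.80 - $21.08 = $189.72

$189.72


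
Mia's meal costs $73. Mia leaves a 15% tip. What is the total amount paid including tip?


Calculate the tip:
15% of $73 = $10.95
Add tip to meal cost:
$73 + $10.95 = $83.95

$83.95
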